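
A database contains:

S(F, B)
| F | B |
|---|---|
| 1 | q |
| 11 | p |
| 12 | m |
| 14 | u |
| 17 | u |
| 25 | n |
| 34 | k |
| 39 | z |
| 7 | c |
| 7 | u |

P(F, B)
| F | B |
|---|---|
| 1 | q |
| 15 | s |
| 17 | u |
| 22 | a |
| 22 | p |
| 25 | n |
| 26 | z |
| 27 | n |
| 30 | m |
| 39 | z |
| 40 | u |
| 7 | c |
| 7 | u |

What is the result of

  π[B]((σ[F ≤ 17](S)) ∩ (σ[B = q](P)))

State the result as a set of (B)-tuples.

{q}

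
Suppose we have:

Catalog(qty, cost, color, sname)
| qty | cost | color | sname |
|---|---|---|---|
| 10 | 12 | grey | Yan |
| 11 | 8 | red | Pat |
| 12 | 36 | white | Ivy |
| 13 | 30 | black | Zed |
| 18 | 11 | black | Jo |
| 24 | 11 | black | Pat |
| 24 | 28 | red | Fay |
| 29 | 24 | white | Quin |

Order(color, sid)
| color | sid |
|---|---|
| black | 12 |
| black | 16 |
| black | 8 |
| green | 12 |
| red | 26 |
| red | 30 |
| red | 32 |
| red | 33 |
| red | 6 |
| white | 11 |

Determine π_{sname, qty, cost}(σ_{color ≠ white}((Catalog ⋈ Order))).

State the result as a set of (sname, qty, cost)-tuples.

{(Fay, 24, 28), (Jo, 18, 11), (Pat, 11, 8), (Pat, 24, 11), (Zed, 13, 30)}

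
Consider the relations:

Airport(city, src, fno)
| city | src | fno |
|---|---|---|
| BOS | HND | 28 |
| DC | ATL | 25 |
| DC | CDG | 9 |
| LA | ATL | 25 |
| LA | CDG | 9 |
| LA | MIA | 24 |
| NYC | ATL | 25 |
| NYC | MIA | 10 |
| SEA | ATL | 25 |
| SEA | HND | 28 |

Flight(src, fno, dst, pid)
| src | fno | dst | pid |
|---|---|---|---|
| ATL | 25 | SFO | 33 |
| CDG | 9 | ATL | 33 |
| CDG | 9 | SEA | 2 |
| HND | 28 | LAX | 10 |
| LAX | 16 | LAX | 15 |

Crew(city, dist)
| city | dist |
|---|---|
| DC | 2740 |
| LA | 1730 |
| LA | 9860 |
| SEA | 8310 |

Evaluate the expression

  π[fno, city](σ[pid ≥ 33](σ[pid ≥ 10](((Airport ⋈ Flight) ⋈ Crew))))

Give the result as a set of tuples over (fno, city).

{(25, DC), (25, LA), (25, SEA), (9, DC), (9, LA)}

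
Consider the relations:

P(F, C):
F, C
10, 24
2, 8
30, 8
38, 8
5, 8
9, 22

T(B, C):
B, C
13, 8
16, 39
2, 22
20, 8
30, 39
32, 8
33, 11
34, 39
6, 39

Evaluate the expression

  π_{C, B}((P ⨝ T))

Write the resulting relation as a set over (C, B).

{(22, 2), (8, 13), (8, 20), (8, 32)}

Joining P and T on C yields {(2, 8, 13), (2, 8, 20), (2, 8, 32), (30, 8, 13), (30, 8, 20), (30, 8, 32), (38, 8, 13), (38, 8, 20), (38, 8, 32), (5, 8, 13), (5, 8, 20), (5, 8, 32), (9, 22, 2)}.
Keep only column(s) C, B (9 duplicate(s) eliminated): {(22, 2), (8, 13), (8, 20), (8, 32)}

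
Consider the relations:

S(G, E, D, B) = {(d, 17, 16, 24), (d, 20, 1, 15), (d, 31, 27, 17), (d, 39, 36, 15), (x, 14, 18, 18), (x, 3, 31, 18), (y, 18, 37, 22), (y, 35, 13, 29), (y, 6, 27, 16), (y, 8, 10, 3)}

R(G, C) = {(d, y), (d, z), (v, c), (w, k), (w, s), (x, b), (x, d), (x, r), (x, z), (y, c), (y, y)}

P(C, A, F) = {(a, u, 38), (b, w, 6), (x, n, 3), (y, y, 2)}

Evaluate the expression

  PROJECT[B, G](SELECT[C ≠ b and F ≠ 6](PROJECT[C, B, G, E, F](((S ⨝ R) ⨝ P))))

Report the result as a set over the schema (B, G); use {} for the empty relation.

S ⋈ R (natural join on G): {(d, 17, 16, 24, y), (d, 17, 16, 24, z), (d, 20, 1, 15, y), (d, 20, 1, 15, z), (d, 31, 27, 17, y), (d, 31, 27, 17, z), (d, 39, 36, 15, y), (d, 39, 36, 15, z), (x, 14, 18, 18, b), (x, 14, 18, 18, d), (x, 14, 18, 18, r), (x, 14, 18, 18, z), (x, 3, 31, 18, b), (x, 3, 31, 18, d), (x, 3, 31, 18, r), (x, 3, 31, 18, z), (y, 18, 37, 22, c), (y, 18, 37, 22, y), (y, 35, 13, 29, c), (y, 35, 13, 29, y), (y, 6, 27, 16, c), (y, 6, 27, 16, y), (y, 8, 10, 3, c), (y, 8, 10, 3, y)}
(S ⨝ R) ⋈ P (natural join on C): {(d, 17, 16, 24, y, y, 2), (d, 20, 1, 15, y, y, 2), (d, 31, 27, 17, y, y, 2), (d, 39, 36, 15, y, y, 2), (x, 14, 18, 18, b, w, 6), (x, 3, 31, 18, b, w, 6), (y, 18, 37, 22, y, y, 2), (y, 35, 13, 29, y, y, 2), (y, 6, 27, 16, y, y, 2), (y, 8, 10, 3, y, y, 2)}
π_{C, B, G, E, F} gives {(b, 18, x, 14, 6), (b, 18, x, 3, 6), (y, 15, d, 20, 2), (y, 15, d, 39, 2), (y, 16, y, 6, 2), (y, 17, d, 31, 2), (y, 22, y, 18, 2), (y, 24, d, 17, 2), (y, 29, y, 35, 2), (y, 3, y, 8, 2)}.
σ[C ≠ b and F ≠ 6]: keep tuples satisfying C ≠ b and F ≠ 6 → {(y, 15, d, 20, 2), (y, 15, d, 39, 2), (y, 16, y, 6, 2), (y, 17, d, 31, 2), (y, 22, y, 18, 2), (y, 24, d, 17, 2), (y, 29, y, 35, 2), (y, 3, y, 8, 2)}
π_{B, G} gives {(15, d), (16, y), (17, d), (22, y), (24, d), (29, y), (3, y)} (1 duplicate(s) eliminated).

{(15, d), (16, y), (17, d), (22, y), (24, d), (29, y), (3, y)}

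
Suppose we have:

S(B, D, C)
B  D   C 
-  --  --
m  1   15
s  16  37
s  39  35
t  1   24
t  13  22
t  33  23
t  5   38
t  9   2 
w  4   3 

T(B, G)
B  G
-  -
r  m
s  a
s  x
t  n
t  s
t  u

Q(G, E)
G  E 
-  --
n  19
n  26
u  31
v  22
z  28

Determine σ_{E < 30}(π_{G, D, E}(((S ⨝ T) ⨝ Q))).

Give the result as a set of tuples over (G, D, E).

{(n, 1, 19), (n, 1, 26), (n, 13, 19), (n, 13, 26), (n, 33, 19), (n, 33, 26), (n, 5, 19), (n, 5, 26), (n, 9, 19), (n, 9, 26)}

Joining S and T on B yields {(s, 16, 37, a), (s, 16, 37, x), (s, 39, 35, a), (s, 39, 35, x), (t, 1, 24, n), (t, 1, 24, s), (t, 1, 24, u), (t, 13, 22, n), (t, 13, 22, s), (t, 13, 22, u), (t, 33, 23, n), (t, 33, 23, s), (t, 33, 23, u), (t, 5, 38, n), (t, 5, 38, s), (t, 5, 38, u), (t, 9, 2, n), (t, 9, 2, s), (t, 9, 2, u)}.
Joining (S ⨝ T) and Q on G yields {(t, 1, 24, n, 19), (t, 1, 24, n, 26), (t, 1, 24, u, 31), (t, 13, 22, n, 19), (t, 13, 22, n, 26), (t, 13, 22, u, 31), (t, 33, 23, n, 19), (t, 33, 23, n, 26), (t, 33, 23, u, 31), (t, 5, 38, n, 19), (t, 5, 38, n, 26), (t, 5, 38, u, 31), (t, 9, 2, n, 19), (t, 9, 2, n, 26), (t, 9, 2, u, 31)}.
Keep only column(s) G, D, E: {(n, 1, 19), (n, 1, 26), (n, 13, 19), (n, 13, 26), (n, 33, 19), (n, 33, 26), (n, 5, 19), (n, 5, 26), (n, 9, 19), (n, 9, 26), (u, 1, 31), (u, 13, 31), (u, 33, 31), (u, 5, 31), (u, 9, 31)}
Selection E < 30: {(n, 1, 19), (n, 1, 26), (n, 13, 19), (n, 13, 26), (n, 33, 19), (n, 33, 26), (n, 5, 19), (n, 5, 26), (n, 9, 19), (n, 9, 26)}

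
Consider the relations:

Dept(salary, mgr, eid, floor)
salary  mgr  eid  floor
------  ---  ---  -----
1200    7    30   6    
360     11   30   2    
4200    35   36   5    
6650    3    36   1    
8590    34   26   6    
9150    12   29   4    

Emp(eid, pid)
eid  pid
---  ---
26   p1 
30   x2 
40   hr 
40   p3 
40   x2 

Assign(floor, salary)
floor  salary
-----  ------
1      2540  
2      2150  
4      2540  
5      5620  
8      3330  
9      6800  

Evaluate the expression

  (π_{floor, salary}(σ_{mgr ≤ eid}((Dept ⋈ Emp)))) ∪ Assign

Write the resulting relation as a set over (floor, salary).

{(1, 2540), (2, 2150), (2, 360), (4, 2540), (5, 5620), (6, 1200), (8, 3330), (9, 6800)}

Dept ⋈ Emp (natural join on eid): {(1200, 7, 30, 6, x2), (360, 11, 30, 2, x2), (8590, 34, 26, 6, p1)}
Filtering on mgr ≤ eid leaves {(1200, 7, 30, 6, x2), (360, 11, 30, 2, x2)}.
π_{floor, salary} gives {(2, 360), (6, 1200)}.
Set union of the two operands is {(1, 2540), (2, 2150), (2, 360), (4, 2540), (5, 5620), (6, 1200), (8, 3330), (9, 6800)}.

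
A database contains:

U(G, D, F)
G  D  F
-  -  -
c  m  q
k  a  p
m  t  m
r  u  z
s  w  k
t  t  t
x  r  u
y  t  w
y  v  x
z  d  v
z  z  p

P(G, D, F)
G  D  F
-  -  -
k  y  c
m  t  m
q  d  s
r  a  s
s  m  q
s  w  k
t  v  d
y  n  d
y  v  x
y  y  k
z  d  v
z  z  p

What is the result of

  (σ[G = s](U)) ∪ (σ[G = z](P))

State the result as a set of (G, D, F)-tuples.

σ[G = s]: keep tuples satisfying G = s → {(s, w, k)}
σ[G = z]: keep tuples satisfying G = z → {(z, d, v), (z, z, p)}
Set union of the two operands is {(s, w, k), (z, d, v), (z, z, p)}.

{(s, w, k), (z, d, v), (z, z, p)}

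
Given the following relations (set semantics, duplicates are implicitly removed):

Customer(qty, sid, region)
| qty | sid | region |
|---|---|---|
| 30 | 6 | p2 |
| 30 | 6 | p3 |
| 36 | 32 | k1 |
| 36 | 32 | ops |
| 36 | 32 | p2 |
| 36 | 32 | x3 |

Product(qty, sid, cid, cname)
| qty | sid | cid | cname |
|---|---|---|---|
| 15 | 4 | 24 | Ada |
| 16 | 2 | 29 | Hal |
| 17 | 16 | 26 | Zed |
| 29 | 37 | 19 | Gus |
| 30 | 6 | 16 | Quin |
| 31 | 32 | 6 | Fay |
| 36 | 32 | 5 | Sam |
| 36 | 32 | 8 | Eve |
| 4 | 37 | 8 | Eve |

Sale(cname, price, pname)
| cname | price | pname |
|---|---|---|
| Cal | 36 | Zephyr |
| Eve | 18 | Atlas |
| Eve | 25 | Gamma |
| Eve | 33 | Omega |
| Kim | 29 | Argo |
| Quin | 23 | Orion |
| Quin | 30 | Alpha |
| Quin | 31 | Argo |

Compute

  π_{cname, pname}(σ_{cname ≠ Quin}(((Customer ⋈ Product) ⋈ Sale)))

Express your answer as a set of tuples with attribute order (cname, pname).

Natural join on qty, sid: {(30, 6, p2, 16, Quin), (30, 6, p3, 16, Quin), (36, 32, k1, 5, Sam), (36, 32, k1, 8, Eve), (36, 32, ops, 5, Sam), (36, 32, ops, 8, Eve), (36, 32, p2, 5, Sam), (36, 32, p2, 8, Eve), (36, 32, x3, 5, Sam), (36, 32, x3, 8, Eve)}
Natural join on cname: {(30, 6, p2, 16, Quin, 23, Orion), (30, 6, p2, 16, Quin, 30, Alpha), (30, 6, p2, 16, Quin, 31, Argo), (30, 6, p3, 16, Quin, 23, Orion), (30, 6, p3, 16, Quin, 30, Alpha), (30, 6, p3, 16, Quin, 31, Argo), (36, 32, k1, 8, Eve, 18, Atlas), (36, 32, k1, 8, Eve, 25, Gamma), (36, 32, k1, 8, Eve, 33, Omega), (36, 32, ops, 8, Eve, 18, Atlas), (36, 32, ops, 8, Eve, 25, Gamma), (36, 32, ops, 8, Eve, 33, Omega), (36, 32, p2, 8, Eve, 18, Atlas), (36, 32, p2, 8, Eve, 25, Gamma), (36, 32, p2, 8, Eve, 33, Omega), (36, 32, x3, 8, Eve, 18, Atlas), (36, 32, x3, 8, Eve, 25, Gamma), (36, 32, x3, 8, Eve, 33, Omega)}
Apply σ_{cname ≠ Quin}; surviving tuples: {(36, 32, k1, 8, Eve, 18, Atlas), (36, 32, k1, 8, Eve, 25, Gamma), (36, 32, k1, 8, Eve, 33, Omega), (36, 32, ops, 8, Eve, 18, Atlas), (36, 32, ops, 8, Eve, 25, Gamma), (36, 32, ops, 8, Eve, 33, Omega), (36, 32, p2, 8, Eve, 18, Atlas), (36, 32, p2, 8, Eve, 25, Gamma), (36, 32, p2, 8, Eve, 33, Omega), (36, 32, x3, 8, Eve, 18, Atlas), (36, 32, x3, 8, Eve, 25, Gamma), (36, 32, x3, 8, Eve, 33, Omega)}
Projecting to cname, pname (9 duplicate(s) eliminated): {(Eve, Atlas), (Eve, Gamma), (Eve, Omega)}

{(Eve, Atlas), (Eve, Gamma), (Eve, Omega)}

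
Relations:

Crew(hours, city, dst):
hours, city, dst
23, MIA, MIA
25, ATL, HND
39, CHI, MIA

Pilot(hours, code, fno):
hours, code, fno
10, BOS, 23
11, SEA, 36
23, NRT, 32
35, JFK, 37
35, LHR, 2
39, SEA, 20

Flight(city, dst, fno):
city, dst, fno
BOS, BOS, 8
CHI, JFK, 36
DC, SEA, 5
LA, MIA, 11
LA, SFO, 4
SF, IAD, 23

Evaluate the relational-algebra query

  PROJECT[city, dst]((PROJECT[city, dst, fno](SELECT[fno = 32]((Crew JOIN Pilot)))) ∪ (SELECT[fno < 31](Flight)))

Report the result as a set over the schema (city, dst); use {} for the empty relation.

{(BOS, BOS), (DC, SEA), (LA, MIA), (LA, SFO), (MIA, MIA), (SF, IAD)}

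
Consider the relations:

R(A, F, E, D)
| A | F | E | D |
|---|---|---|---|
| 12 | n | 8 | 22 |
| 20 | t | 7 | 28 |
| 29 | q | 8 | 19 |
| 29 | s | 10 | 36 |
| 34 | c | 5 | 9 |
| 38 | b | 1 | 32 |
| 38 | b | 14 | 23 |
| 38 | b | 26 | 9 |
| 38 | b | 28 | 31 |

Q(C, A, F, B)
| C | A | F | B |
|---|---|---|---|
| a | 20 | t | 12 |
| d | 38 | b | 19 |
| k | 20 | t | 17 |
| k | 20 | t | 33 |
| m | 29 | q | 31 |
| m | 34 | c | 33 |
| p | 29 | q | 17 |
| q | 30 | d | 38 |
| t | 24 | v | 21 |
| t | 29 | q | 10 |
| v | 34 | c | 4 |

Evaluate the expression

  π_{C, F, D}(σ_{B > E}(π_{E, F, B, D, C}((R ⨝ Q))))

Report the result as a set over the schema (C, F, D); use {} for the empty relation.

{(a, t, 28), (d, b, 23), (d, b, 32), (k, t, 28), (m, c, 9), (m, q, 19), (p, q, 19), (t, q, 19)}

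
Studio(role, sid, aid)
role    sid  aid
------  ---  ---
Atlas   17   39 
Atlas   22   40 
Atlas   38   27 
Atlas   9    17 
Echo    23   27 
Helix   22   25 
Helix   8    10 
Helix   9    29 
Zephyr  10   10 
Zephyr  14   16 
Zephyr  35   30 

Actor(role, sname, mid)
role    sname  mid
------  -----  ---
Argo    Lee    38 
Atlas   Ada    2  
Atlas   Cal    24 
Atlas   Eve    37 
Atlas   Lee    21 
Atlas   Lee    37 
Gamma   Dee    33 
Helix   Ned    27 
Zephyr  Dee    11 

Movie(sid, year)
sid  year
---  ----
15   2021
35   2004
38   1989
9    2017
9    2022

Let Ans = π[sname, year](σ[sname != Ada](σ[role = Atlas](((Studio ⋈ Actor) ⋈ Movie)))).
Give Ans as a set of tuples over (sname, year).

{(Cal, 1989), (Cal, 2017), (Cal, 2022), (Eve, 1989), (Eve, 2017), (Eve, 2022), (Lee, 1989), (Lee, 2017), (Lee, 2022)}

Studio ⋈ Actor (natural join on role): {(Atlas, 17, 39, Ada, 2), (Atlas, 17, 39, Cal, 24), (Atlas, 17, 39, Eve, 37), (Atlas, 17, 39, Lee, 21), (Atlas, 17, 39, Lee, 37), (Atlas, 22, 40, Ada, 2), (Atlas, 22, 40, Cal, 24), (Atlas, 22, 40, Eve, 37), (Atlas, 22, 40, Lee, 21), (Atlas, 22, 40, Lee, 37), (Atlas, 38, 27, Ada, 2), (Atlas, 38, 27, Cal, 24), (Atlas, 38, 27, Eve, 37), (Atlas, 38, 27, Lee, 21), (Atlas, 38, 27, Lee, 37), (Atlas, 9, 17, Ada, 2), (Atlas, 9, 17, Cal, 24), (Atlas, 9, 17, Eve, 37), (Atlas, 9, 17, Lee, 21), (Atlas, 9, 17, Lee, 37), (Helix, 22, 25, Ned, 27), (Helix, 8, 10, Ned, 27), (Helix, 9, 29, Ned, 27), (Zephyr, 10, 10, Dee, 11), (Zephyr, 14, 16, Dee, 11), (Zephyr, 35, 30, Dee, 11)}
(Studio ⋈ Actor) ⋈ Movie (natural join on sid): {(Atlas, 38, 27, Ada, 2, 1989), (Atlas, 38, 27, Cal, 24, 1989), (Atlas, 38, 27, Eve, 37, 1989), (Atlas, 38, 27, Lee, 21, 1989), (Atlas, 38, 27, Lee, 37, 1989), (Atlas, 9, 17, Ada, 2, 2017), (Atlas, 9, 17, Ada, 2, 2022), (Atlas, 9, 17, Cal, 24, 2017), (Atlas, 9, 17, Cal, 24, 2022), (Atlas, 9, 17, Eve, 37, 2017), (Atlas, 9, 17, Eve, 37, 2022), (Atlas, 9, 17, Lee, 21, 2017), (Atlas, 9, 17, Lee, 21, 2022), (Atlas, 9, 17, Lee, 37, 2017), (Atlas, 9, 17, Lee, 37, 2022), (Helix, 9, 29, Ned, 27, 2017), (Helix, 9, 29, Ned, 27, 2022), (Zephyr, 35, 30, Dee, 11, 2004)}
Selection role = Atlas: {(Atlas, 38, 27, Ada, 2, 1989), (Atlas, 38, 27, Cal, 24, 1989), (Atlas, 38, 27, Eve, 37, 1989), (Atlas, 38, 27, Lee, 21, 1989), (Atlas, 38, 27, Lee, 37, 1989), (Atlas, 9, 17, Ada, 2, 2017), (Atlas, 9, 17, Ada, 2, 2022), (Atlas, 9, 17, Cal, 24, 2017), (Atlas, 9, 17, Cal, 24, 2022), (Atlas, 9, 17, Eve, 37, 2017), (Atlas, 9, 17, Eve, 37, 2022), (Atlas, 9, 17, Lee, 21, 2017), (Atlas, 9, 17, Lee, 21, 2022), (Atlas, 9, 17, Lee, 37, 2017), (Atlas, 9, 17, Lee, 37, 2022)}
Selection sname != Ada: {(Atlas, 38, 27, Cal, 24, 1989), (Atlas, 38, 27, Eve, 37, 1989), (Atlas, 38, 27, Lee, 21, 1989), (Atlas, 38, 27, Lee, 37, 1989), (Atlas, 9, 17, Cal, 24, 2017), (Atlas, 9, 17, Cal, 24, 2022), (Atlas, 9, 17, Eve, 37, 2017), (Atlas, 9, 17, Eve, 37, 2022), (Atlas, 9, 17, Lee, 21, 2017), (Atlas, 9, 17, Lee, 21, 2022), (Atlas, 9, 17, Lee, 37, 2017), (Atlas, 9, 17, Lee, 37, 2022)}
π[sname, year]: project onto (sname, year) (3 duplicate(s) eliminated) → {(Cal, 1989), (Cal, 2017), (Cal, 2022), (Eve, 1989), (Eve, 2017), (Eve, 2022), (Lee, 1989), (Lee, 2017), (Lee, 2022)}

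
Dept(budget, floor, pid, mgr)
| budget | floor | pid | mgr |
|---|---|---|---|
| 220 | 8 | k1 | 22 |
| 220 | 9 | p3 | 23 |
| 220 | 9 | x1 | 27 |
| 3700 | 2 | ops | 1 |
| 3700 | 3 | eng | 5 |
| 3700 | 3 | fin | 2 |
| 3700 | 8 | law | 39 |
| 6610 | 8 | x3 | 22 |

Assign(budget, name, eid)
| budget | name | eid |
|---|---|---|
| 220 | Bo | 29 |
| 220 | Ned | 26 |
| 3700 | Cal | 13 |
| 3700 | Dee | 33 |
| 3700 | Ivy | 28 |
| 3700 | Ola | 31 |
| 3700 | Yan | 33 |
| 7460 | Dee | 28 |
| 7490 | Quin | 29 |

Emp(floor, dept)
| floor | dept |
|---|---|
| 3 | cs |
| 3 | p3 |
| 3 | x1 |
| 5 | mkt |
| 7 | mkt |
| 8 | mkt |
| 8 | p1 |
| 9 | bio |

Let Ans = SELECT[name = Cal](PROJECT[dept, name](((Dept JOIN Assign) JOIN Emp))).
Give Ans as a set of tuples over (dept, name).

Dept ⋈ Assign (natural join on budget): {(220, 8, k1, 22, Bo, 29), (220, 8, k1, 22, Ned, 26), (220, 9, p3, 23, Bo, 29), (220, 9, p3, 23, Ned, 26), (220, 9, x1, 27, Bo, 29), (220, 9, x1, 27, Ned, 26), (3700, 2, ops, 1, Cal, 13), (3700, 2, ops, 1, Dee, 33), (3700, 2, ops, 1, Ivy, 28), (3700, 2, ops, 1, Ola, 31), (3700, 2, ops, 1, Yan, 33), (3700, 3, eng, 5, Cal, 13), (3700, 3, eng, 5, Dee, 33), (3700, 3, eng, 5, Ivy, 28), (3700, 3, eng, 5, Ola, 31), (3700, 3, eng, 5, Yan, 33), (3700, 3, fin, 2, Cal, 13), (3700, 3, fin, 2, Dee, 33), (3700, 3, fin, 2, Ivy, 28), (3700, 3, fin, 2, Ola, 31), (3700, 3, fin, 2, Yan, 33), (3700, 8, law, 39, Cal, 13), (3700, 8, law, 39, Dee, 33), (3700, 8, law, 39, Ivy, 28), (3700, 8, law, 39, Ola, 31), (3700, 8, law, 39, Yan, 33)}
(Dept JOIN Assign) ⋈ Emp (natural join on floor): {(220, 8, k1, 22, Bo, 29, mkt), (220, 8, k1, 22, Bo, 29, p1), (220, 8, k1, 22, Ned, 26, mkt), (220, 8, k1, 22, Ned, 26, p1), (220, 9, p3, 23, Bo, 29, bio), (220, 9, p3, 23, Ned, 26, bio), (220, 9, x1, 27, Bo, 29, bio), (220, 9, x1, 27, Ned, 26, bio), (3700, 3, eng, 5, Cal, 13, cs), (3700, 3, eng, 5, Cal, 13, p3), (3700, 3, eng, 5, Cal, 13, x1), (3700, 3, eng, 5, Dee, 33, cs), (3700, 3, eng, 5, Dee, 33, p3), (3700, 3, eng, 5, Dee, 33, x1), (3700, 3, eng, 5, Ivy, 28, cs), (3700, 3, eng, 5, Ivy, 28, p3), (3700, 3, eng, 5, Ivy, 28, x1), (3700, 3, eng, 5, Ola, 31, cs), (3700, 3, eng, 5, Ola, 31, p3), (3700, 3, eng, 5, Ola, 31, x1), (3700, 3, eng, 5, Yan, 33, cs), (3700, 3, eng, 5, Yan, 33, p3), (3700, 3, eng, 5, Yan, 33, x1), (3700, 3, fin, 2, Cal, 13, cs), (3700, 3, fin, 2, Cal, 13, p3), (3700, 3, fin, 2, Cal, 13, x1), (3700, 3, fin, 2, Dee, 33, cs), (3700, 3, fin, 2, Dee, 33, p3), (3700, 3, fin, 2, Dee, 33, x1), (3700, 3, fin, 2, Ivy, 28, cs), (3700, 3, fin, 2, Ivy, 28, p3), (3700, 3, fin, 2, Ivy, 28, x1), (3700, 3, fin, 2, Ola, 31, cs), (3700, 3, fin, 2, Ola, 31, p3), (3700, 3, fin, 2, Ola, 31, x1), (3700, 3, fin, 2, Yan, 33, cs), (3700, 3, fin, 2, Yan, 33, p3), (3700, 3, fin, 2, Yan, 33, x1), (3700, 8, law, 39, Cal, 13, mkt), (3700, 8, law, 39, Cal, 13, p1), (3700, 8, law, 39, Dee, 33, mkt), (3700, 8, law, 39, Dee, 33, p1), (3700, 8, law, 39, Ivy, 28, mkt), (3700, 8, law, 39, Ivy, 28, p1), (3700, 8, law, 39, Ola, 31, mkt), (3700, 8, law, 39, Ola, 31, p1), (3700, 8, law, 39, Yan, 33, mkt), (3700, 8, law, 39, Yan, 33, p1)}
Projecting to dept, name (17 duplicate(s) eliminated): {(bio, Bo), (bio, Ned), (cs, Cal), (cs, Dee), (cs, Ivy), (cs, Ola), (cs, Yan), (mkt, Bo), (mkt, Cal), (mkt, Dee), (mkt, Ivy), (mkt, Ned), (mkt, Ola), (mkt, Yan), (p1, Bo), (p1, Cal), (p1, Dee), (p1, Ivy), (p1, Ned), (p1, Ola), (p1, Yan), (p3, Cal), (p3, Dee), (p3, Ivy), (p3, Ola), (p3, Yan), (x1, Cal), (x1, Dee), (x1, Ivy), (x1, Ola), (x1, Yan)}
σ[name = Cal]: keep tuples satisfying name = Cal → {(cs, Cal), (mkt, Cal), (p1, Cal), (p3, Cal), (x1, Cal)}

{(cs, Cal), (mkt, Cal), (p1, Cal), (p3, Cal), (x1, Cal)}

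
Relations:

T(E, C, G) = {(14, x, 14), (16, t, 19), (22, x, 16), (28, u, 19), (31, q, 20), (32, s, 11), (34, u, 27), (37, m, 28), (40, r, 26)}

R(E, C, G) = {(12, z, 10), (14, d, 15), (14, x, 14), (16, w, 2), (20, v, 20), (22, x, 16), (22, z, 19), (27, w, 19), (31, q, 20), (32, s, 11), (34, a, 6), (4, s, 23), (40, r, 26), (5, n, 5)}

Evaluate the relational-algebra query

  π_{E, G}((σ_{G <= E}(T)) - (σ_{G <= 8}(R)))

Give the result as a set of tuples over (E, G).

{(14, 14), (22, 16), (28, 19), (31, 20), (32, 11), (34, 27), (37, 28), (40, 26)}

σ[G <= E]: keep tuples satisfying G <= E → {(14, x, 14), (22, x, 16), (28, u, 19), (31, q, 20), (32, s, 11), (34, u, 27), (37, m, 28), (40, r, 26)}
σ[G <= 8]: keep tuples satisfying G <= 8 → {(16, w, 2), (34, a, 6), (5, n, 5)}
Taking the difference: {(14, x, 14), (22, x, 16), (28, u, 19), (31, q, 20), (32, s, 11), (34, u, 27), (37, m, 28), (40, r, 26)}
Keep only column(s) E, G: {(14, 14), (22, 16), (28, 19), (31, 20), (32, 11), (34, 27), (37, 28), (40, 26)}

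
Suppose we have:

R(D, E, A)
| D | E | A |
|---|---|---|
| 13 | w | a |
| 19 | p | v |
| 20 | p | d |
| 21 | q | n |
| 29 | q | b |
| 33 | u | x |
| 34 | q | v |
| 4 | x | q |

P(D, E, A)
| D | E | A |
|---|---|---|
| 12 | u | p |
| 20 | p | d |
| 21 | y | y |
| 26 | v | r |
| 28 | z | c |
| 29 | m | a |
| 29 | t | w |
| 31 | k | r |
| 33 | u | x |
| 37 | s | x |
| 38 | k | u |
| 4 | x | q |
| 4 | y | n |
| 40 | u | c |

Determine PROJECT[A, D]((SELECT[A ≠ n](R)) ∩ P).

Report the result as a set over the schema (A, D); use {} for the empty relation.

Apply σ_{A ≠ n}; surviving tuples: {(13, w, a), (19, p, v), (20, p, d), (29, q, b), (33, u, x), (34, q, v), (4, x, q)}
Set intersection of the two operands is {(20, p, d), (33, u, x), (4, x, q)}.
π[A, D]: project onto (A, D) → {(d, 20), (q, 4), (x, 33)}

{(d, 20), (q, 4), (x, 33)}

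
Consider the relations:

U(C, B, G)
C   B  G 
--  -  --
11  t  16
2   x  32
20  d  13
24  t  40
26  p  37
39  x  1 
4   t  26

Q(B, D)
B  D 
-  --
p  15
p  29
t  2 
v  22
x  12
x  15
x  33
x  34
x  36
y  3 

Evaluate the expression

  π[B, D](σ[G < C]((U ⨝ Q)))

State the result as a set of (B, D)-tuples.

{(x, 12), (x, 15), (x, 33), (x, 34), (x, 36)}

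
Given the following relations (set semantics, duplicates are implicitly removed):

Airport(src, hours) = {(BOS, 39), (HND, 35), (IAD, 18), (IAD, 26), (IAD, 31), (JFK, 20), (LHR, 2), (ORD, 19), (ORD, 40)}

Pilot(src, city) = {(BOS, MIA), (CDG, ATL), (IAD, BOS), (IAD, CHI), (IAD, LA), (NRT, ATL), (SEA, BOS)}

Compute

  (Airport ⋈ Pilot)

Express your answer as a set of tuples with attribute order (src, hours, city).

{(BOS, 39, MIA), (IAD, 18, BOS), (IAD, 18, CHI), (IAD, 18, LA), (IAD, 26, BOS), (IAD, 26, CHI), (IAD, 26, LA), (IAD, 31, BOS), (IAD, 31, CHI), (IAD, 31, LA)}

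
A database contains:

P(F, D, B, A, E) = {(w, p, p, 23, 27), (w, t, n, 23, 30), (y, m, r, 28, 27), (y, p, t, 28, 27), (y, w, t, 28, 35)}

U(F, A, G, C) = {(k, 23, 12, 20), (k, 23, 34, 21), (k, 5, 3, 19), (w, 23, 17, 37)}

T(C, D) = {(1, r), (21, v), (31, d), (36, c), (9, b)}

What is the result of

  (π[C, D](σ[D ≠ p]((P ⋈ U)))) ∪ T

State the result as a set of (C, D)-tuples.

{(1, r), (21, v), (31, d), (36, c), (37, t), (9, b)}

Natural join on F, A: {(w, p, p, 23, 27, 17, 37), (w, t, n, 23, 30, 17, 37)}
σ[D ≠ p]: keep tuples satisfying D ≠ p → {(w, t, n, 23, 30, 17, 37)}
Projecting to C, D: {(37, t)}
Set union of the two operands is {(1, r), (21, v), (31, d), (36, c), (37, t), (9, b)}.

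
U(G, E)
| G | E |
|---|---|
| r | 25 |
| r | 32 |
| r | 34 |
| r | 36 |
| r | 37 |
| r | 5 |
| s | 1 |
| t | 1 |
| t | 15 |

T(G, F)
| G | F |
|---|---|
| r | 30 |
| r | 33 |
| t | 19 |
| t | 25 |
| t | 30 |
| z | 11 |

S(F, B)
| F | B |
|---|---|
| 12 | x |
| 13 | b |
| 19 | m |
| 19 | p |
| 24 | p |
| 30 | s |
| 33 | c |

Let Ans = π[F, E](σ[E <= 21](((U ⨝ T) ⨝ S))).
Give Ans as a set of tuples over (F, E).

{(19, 1), (19, 15), (30, 1), (30, 15), (30, 5), (33, 5)}

Joining U and T on G yields {(r, 25, 30), (r, 25, 33), (r, 32, 30), (r, 32, 33), (r, 34, 30), (r, 34, 33), (r, 36, 30), (r, 36, 33), (r, 37, 30), (r, 37, 33), (r, 5, 30), (r, 5, 33), (t, 1, 19), (t, 1, 25), (t, 1, 30), (t, 15, 19), (t, 15, 25), (t, 15, 30)}.
Joining (U ⨝ T) and S on F yields {(r, 25, 30, s), (r, 25, 33, c), (r, 32, 30, s), (r, 32, 33, c), (r, 34, 30, s), (r, 34, 33, c), (r, 36, 30, s), (r, 36, 33, c), (r, 37, 30, s), (r, 37, 33, c), (r, 5, 30, s), (r, 5, 33, c), (t, 1, 19, m), (t, 1, 19, p), (t, 1, 30, s), (t, 15, 19, m), (t, 15, 19, p), (t, 15, 30, s)}.
Selection E <= 21: {(r, 5, 30, s), (r, 5, 33, c), (t, 1, 19, m), (t, 1, 19, p), (t, 1, 30, s), (t, 15, 19, m), (t, 15, 19, p), (t, 15, 30, s)}
Keep only column(s) F, E (2 duplicate(s) eliminated): {(19, 1), (19, 15), (30, 1), (30, 15), (30, 5), (33, 5)}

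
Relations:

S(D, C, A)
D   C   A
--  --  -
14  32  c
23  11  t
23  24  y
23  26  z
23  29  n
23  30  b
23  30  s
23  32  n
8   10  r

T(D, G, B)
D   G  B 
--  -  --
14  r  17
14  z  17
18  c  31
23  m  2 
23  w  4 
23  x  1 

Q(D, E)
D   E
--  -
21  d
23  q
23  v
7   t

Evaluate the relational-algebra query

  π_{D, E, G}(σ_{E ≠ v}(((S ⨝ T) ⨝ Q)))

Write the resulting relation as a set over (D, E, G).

{(23, q, m), (23, q, w), (23, q, x)}

Joining S and T on D yields {(14, 32, c, r, 17), (14, 32, c, z, 17), (23, 11, t, m, 2), (23, 11, t, w, 4), (23, 11, t, x, 1), (23, 24, y, m, 2), (23, 24, y, w, 4), (23, 24, y, x, 1), (23, 26, z, m, 2), (23, 26, z, w, 4), (23, 26, z, x, 1), (23, 29, n, m, 2), (23, 29, n, w, 4), (23, 29, n, x, 1), (23, 30, b, m, 2), (23, 30, b, w, 4), (23, 30, b, x, 1), (23, 30, s, m, 2), (23, 30, s, w, 4), (23, 30, s, x, 1), (23, 32, n, m, 2), (23, 32, n, w, 4), (23, 32, n, x, 1)}.
Joining (S ⨝ T) and Q on D yields {(23, 11, t, m, 2, q), (23, 11, t, m, 2, v), (23, 11, t, w, 4, q), (23, 11, t, w, 4, v), (23, 11, t, x, 1, q), (23, 11, t, x, 1, v), (23, 24, y, m, 2, q), (23, 24, y, m, 2, v), (23, 24, y, w, 4, q), (23, 24, y, w, 4, v), (23, 24, y, x, 1, q), (23, 24, y, x, 1, v), (23, 26, z, m, 2, q), (23, 26, z, m, 2, v), (23, 26, z, w, 4, q), (23, 26, z, w, 4, v), (23, 26, z, x, 1, q), (23, 26, z, x, 1, v), (23, 29, n, m, 2, q), (23, 29, n, m, 2, v), (23, 29, n, w, 4, q), (23, 29, n, w, 4, v), (23, 29, n, x, 1, q), (23, 29, n, x, 1, v), (23, 30, b, m, 2, q), (23, 30, b, m, 2, v), (23, 30, b, w, 4, q), (23, 30, b, w, 4, v), (23, 30, b, x, 1, q), (23, 30, b, x, 1, v), (23, 30, s, m, 2, q), (23, 30, s, m, 2, v), (23, 30, s, w, 4, q), (23, 30, s, w, 4, v), (23, 30, s, x, 1, q), (23, 30, s, x, 1, v), (23, 32, n, m, 2, q), (23, 32, n, m, 2, v), (23, 32, n, w, 4, q), (23, 32, n, w, 4, v), (23, 32, n, x, 1, q), (23, 32, n, x, 1, v)}.
Selection E ≠ v: {(23, 11, t, m, 2, q), (23, 11, t, w, 4, q), (23, 11, t, x, 1, q), (23, 24, y, m, 2, q), (23, 24, y, w, 4, q), (23, 24, y, x, 1, q), (23, 26, z, m, 2, q), (23, 26, z, w, 4, q), (23, 26, z, x, 1, q), (23, 29, n, m, 2, q), (23, 29, n, w, 4, q), (23, 29, n, x, 1, q), (23, 30, b, m, 2, q), (23, 30, b, w, 4, q), (23, 30, b, x, 1, q), (23, 30, s, m, 2, q), (23, 30, s, w, 4, q), (23, 30, s, x, 1, q), (23, 32, n, m, 2, q), (23, 32, n, w, 4, q), (23, 32, n, x, 1, q)}
π_{D, E, G} gives {(23, q, m), (23, q, w), (23, q, x)} (18 duplicate(s) eliminated).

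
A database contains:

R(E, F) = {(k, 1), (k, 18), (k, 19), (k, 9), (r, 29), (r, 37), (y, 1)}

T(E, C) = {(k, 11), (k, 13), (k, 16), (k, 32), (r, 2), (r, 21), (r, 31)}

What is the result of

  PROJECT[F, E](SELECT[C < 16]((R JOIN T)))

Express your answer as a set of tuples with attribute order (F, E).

R ⋈ T (natural join on E): {(k, 1, 11), (k, 1, 13), (k, 1, 16), (k, 1, 32), (k, 18, 11), (k, 18, 13), (k, 18, 16), (k, 18, 32), (k, 19, 11), (k, 19, 13), (k, 19, 16), (k, 19, 32), (k, 9, 11), (k, 9, 13), (k, 9, 16), (k, 9, 32), (r, 29, 2), (r, 29, 21), (r, 29, 31), (r, 37, 2), (r, 37, 21), (r, 37, 31)}
σ[C < 16]: keep tuples satisfying C < 16 → {(k, 1, 11), (k, 1, 13), (k, 18, 11), (k, 18, 13), (k, 19, 11), (k, 19, 13), (k, 9, 11), (k, 9, 13), (r, 29, 2), (r, 37, 2)}
Keep only column(s) F, E (4 duplicate(s) eliminated): {(1, k), (18, k), (19, k), (29, r), (37, r), (9, k)}

{(1, k), (18, k), (19, k), (29, r), (37, r), (9, k)}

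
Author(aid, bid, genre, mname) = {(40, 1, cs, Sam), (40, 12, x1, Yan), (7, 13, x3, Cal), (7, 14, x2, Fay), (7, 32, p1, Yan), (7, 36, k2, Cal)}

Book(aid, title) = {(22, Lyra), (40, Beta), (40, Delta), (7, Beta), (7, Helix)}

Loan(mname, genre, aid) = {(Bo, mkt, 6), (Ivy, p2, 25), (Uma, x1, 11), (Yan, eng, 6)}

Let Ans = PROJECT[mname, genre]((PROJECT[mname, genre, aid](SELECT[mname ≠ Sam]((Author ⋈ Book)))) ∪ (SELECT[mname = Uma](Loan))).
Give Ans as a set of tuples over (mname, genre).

{(Cal, k2), (Cal, x3), (Fay, x2), (Uma, x1), (Yan, p1), (Yan, x1)}

Joining Author and Book on aid yields {(40, 1, cs, Sam, Beta), (40, 1, cs, Sam, Delta), (40, 12, x1, Yan, Beta), (40, 12, x1, Yan, Delta), (7, 13, x3, Cal, Beta), (7, 13, x3, Cal, Helix), (7, 14, x2, Fay, Beta), (7, 14, x2, Fay, Helix), (7, 32, p1, Yan, Beta), (7, 32, p1, Yan, Helix), (7, 36, k2, Cal, Beta), (7, 36, k2, Cal, Helix)}.
σ[mname ≠ Sam]: keep tuples satisfying mname ≠ Sam → {(40, 12, x1, Yan, Beta), (40, 12, x1, Yan, Delta), (7, 13, x3, Cal, Beta), (7, 13, x3, Cal, Helix), (7, 14, x2, Fay, Beta), (7, 14, x2, Fay, Helix), (7, 32, p1, Yan, Beta), (7, 32, p1, Yan, Helix), (7, 36, k2, Cal, Beta), (7, 36, k2, Cal, Helix)}
π_{mname, genre, aid} gives {(Cal, k2, 7), (Cal, x3, 7), (Fay, x2, 7), (Yan, p1, 7), (Yan, x1, 40)} (5 duplicate(s) eliminated).
σ[mname = Uma]: keep tuples satisfying mname = Uma → {(Uma, x1, 11)}
Taking the union: {(Cal, k2, 7), (Cal, x3, 7), (Fay, x2, 7), (Uma, x1, 11), (Yan, p1, 7), (Yan, x1, 40)}
π_{mname, genre} gives {(Cal, k2), (Cal, x3), (Fay, x2), (Uma, x1), (Yan, p1), (Yan, x1)}.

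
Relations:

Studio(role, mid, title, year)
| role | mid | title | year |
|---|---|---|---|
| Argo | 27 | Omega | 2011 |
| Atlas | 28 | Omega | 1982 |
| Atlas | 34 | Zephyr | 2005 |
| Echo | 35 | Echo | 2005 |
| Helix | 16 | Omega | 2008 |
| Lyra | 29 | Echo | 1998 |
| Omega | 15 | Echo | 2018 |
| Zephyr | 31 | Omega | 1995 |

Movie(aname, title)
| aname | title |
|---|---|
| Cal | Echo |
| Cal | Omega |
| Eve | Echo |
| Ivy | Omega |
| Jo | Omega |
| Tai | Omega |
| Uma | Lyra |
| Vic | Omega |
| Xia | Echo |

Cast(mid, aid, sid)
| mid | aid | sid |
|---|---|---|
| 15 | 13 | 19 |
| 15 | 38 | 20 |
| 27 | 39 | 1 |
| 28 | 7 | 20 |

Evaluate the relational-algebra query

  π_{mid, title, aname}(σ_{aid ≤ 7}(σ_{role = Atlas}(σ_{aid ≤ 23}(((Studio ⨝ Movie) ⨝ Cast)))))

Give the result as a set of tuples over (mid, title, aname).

{(28, Omega, Cal), (28, Omega, Ivy), (28, Omega, Jo), (28, Omega, Tai), (28, Omega, Vic)}

Joining Studio and Movie on title yields {(Argo, 27, Omega, 2011, Cal), (Argo, 27, Omega, 2011, Ivy), (Argo, 27, Omega, 2011, Jo), (Argo, 27, Omega, 2011, Tai), (Argo, 27, Omega, 2011, Vic), (Atlas, 28, Omega, 1982, Cal), (Atlas, 28, Omega, 1982, Ivy), (Atlas, 28, Omega, 1982, Jo), (Atlas, 28, Omega, 1982, Tai), (Atlas, 28, Omega, 1982, Vic), (Echo, 35, Echo, 2005, Cal), (Echo, 35, Echo, 2005, Eve), (Echo, 35, Echo, 2005, Xia), (Helix, 16, Omega, 2008, Cal), (Helix, 16, Omega, 2008, Ivy), (Helix, 16, Omega, 2008, Jo), (Helix, 16, Omega, 2008, Tai), (Helix, 16, Omega, 2008, Vic), (Lyra, 29, Echo, 1998, Cal), (Lyra, 29, Echo, 1998, Eve), (Lyra, 29, Echo, 1998, Xia), (Omega, 15, Echo, 2018, Cal), (Omega, 15, Echo, 2018, Eve), (Omega, 15, Echo, 2018, Xia), (Zephyr, 31, Omega, 1995, Cal), (Zephyr, 31, Omega, 1995, Ivy), (Zephyr, 31, Omega, 1995, Jo), (Zephyr, 31, Omega, 1995, Tai), (Zephyr, 31, Omega, 1995, Vic)}.
Joining (Studio ⨝ Movie) and Cast on mid yields {(Argo, 27, Omega, 2011, Cal, 39, 1), (Argo, 27, Omega, 2011, Ivy, 39, 1), (Argo, 27, Omega, 2011, Jo, 39, 1), (Argo, 27, Omega, 2011, Tai, 39, 1), (Argo, 27, Omega, 2011, Vic, 39, 1), (Atlas, 28, Omega, 1982, Cal, 7, 20), (Atlas, 28, Omega, 1982, Ivy, 7, 20), (Atlas, 28, Omega, 1982, Jo, 7, 20), (Atlas, 28, Omega, 1982, Tai, 7, 20), (Atlas, 28, Omega, 1982, Vic, 7, 20), (Omega, 15, Echo, 2018, Cal, 13, 19), (Omega, 15, Echo, 2018, Cal, 38, 20), (Omega, 15, Echo, 2018, Eve, 13, 19), (Omega, 15, Echo, 2018, Eve, 38, 20), (Omega, 15, Echo, 2018, Xia, 13, 19), (Omega, 15, Echo, 2018, Xia, 38, 20)}.
σ[aid ≤ 23]: keep tuples satisfying aid ≤ 23 → {(Atlas, 28, Omega, 1982, Cal, 7, 20), (Atlas, 28, Omega, 1982, Ivy, 7, 20), (Atlas, 28, Omega, 1982, Jo, 7, 20), (Atlas, 28, Omega, 1982, Tai, 7, 20), (Atlas, 28, Omega, 1982, Vic, 7, 20), (Omega, 15, Echo, 2018, Cal, 13, 19), (Omega, 15, Echo, 2018, Eve, 13, 19), (Omega, 15, Echo, 2018, Xia, 13, 19)}
σ[role = Atlas]: keep tuples satisfying role = Atlas → {(Atlas, 28, Omega, 1982, Cal, 7, 20), (Atlas, 28, Omega, 1982, Ivy, 7, 20), (Atlas, 28, Omega, 1982, Jo, 7, 20), (Atlas, 28, Omega, 1982, Tai, 7, 20), (Atlas, 28, Omega, 1982, Vic, 7, 20)}
σ[aid ≤ 7]: keep tuples satisfying aid ≤ 7 → {(Atlas, 28, Omega, 1982, Cal, 7, 20), (Atlas, 28, Omega, 1982, Ivy, 7, 20), (Atlas, 28, Omega, 1982, Jo, 7, 20), (Atlas, 28, Omega, 1982, Tai, 7, 20), (Atlas, 28, Omega, 1982, Vic, 7, 20)}
π[mid, title, aname]: project onto (mid, title, aname) → {(28, Omega, Cal), (28, Omega, Ivy), (28, Omega, Jo), (28, Omega, Tai), (28, Omega, Vic)}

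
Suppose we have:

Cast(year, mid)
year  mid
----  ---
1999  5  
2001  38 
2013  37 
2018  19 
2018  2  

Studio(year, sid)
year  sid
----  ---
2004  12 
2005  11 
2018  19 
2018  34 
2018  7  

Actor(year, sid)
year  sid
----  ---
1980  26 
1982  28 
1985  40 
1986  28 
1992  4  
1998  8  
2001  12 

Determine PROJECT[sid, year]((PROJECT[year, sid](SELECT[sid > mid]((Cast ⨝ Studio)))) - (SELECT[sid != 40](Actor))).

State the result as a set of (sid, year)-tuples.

{(19, 2018), (34, 2018), (7, 2018)}

Cast ⋈ Studio (natural join on year): {(2018, 19, 19), (2018, 19, 34), (2018, 19, 7), (2018, 2, 19), (2018, 2, 34), (2018, 2, 7)}
Selection sid > mid: {(2018, 19, 34), (2018, 2, 19), (2018, 2, 34), (2018, 2, 7)}
π_{year, sid} gives {(2018, 19), (2018, 34), (2018, 7)} (1 duplicate(s) eliminated).
Selection sid != 40: {(1980, 26), (1982, 28), (1986, 28), (1992, 4), (1998, 8), (2001, 12)}
Taking the difference: {(2018, 19), (2018, 34), (2018, 7)}
π_{sid, year} gives {(19, 2018), (34, 2018), (7, 2018)}.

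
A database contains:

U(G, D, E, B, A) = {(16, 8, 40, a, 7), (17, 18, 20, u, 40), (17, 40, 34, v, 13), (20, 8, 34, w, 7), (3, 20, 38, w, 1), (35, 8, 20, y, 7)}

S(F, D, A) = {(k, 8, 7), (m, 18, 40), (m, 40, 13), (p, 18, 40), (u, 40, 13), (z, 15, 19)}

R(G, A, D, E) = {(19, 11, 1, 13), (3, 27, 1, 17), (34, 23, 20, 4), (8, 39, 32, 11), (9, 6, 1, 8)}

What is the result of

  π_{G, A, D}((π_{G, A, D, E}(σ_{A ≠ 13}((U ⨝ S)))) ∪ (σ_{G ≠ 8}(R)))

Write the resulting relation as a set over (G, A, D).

U ⋈ S (natural join on D, A): {(16, 8, 40, a, 7, k), (17, 18, 20, u, 40, m), (17, 18, 20, u, 40, p), (17, 40, 34, v, 13, m), (17, 40, 34, v, 13, u), (20, 8, 34, w, 7, k), (35, 8, 20, y, 7, k)}
Selection A ≠ 13: {(16, 8, 40, a, 7, k), (17, 18, 20, u, 40, m), (17, 18, 20, u, 40, p), (20, 8, 34, w, 7, k), (35, 8, 20, y, 7, k)}
Keep only column(s) G, A, D, E (1 duplicate(s) eliminated): {(16, 7, 8, 40), (17, 40, 18, 20), (20, 7, 8, 34), (35, 7, 8, 20)}
Selection G ≠ 8: {(19, 11, 1, 13), (3, 27, 1, 17), (34, 23, 20, 4), (9, 6, 1, 8)}
Taking the union: {(16, 7, 8, 40), (17, 40, 18, 20), (19, 11, 1, 13), (20, 7, 8, 34), (3, 27, 1, 17), (34, 23, 20, 4), (35, 7, 8, 20), (9, 6, 1, 8)}
Keep only column(s) G, A, D: {(16, 7, 8), (17, 40, 18), (19, 11, 1), (20, 7, 8), (3, 27, 1), (34, 23, 20), (35, 7, 8), (9, 6, 1)}

{(16, 7, 8), (17, 40, 18), (19, 11, 1), (20, 7, 8), (3, 27, 1), (34, 23, 20), (35, 7, 8), (9, 6, 1)}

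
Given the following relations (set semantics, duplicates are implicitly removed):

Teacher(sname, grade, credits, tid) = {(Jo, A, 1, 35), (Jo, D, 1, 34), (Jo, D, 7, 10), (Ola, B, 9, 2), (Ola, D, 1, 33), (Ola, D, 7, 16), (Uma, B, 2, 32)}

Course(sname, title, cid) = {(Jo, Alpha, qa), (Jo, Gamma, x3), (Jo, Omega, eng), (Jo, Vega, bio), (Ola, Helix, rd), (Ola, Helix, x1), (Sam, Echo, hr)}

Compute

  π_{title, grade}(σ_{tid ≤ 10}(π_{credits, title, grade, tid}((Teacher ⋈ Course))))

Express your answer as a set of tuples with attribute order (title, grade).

{(Alpha, D), (Gamma, D), (Helix, B), (Omega, D), (Vega, D)}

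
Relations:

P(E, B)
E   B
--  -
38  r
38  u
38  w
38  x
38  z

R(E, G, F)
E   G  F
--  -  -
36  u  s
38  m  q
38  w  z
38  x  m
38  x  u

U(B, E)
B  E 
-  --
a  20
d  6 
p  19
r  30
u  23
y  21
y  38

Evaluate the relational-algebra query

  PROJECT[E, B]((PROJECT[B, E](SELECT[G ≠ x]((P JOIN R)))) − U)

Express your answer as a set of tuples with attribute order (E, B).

{(38, r), (38, u), (38, w), (38, x), (38, z)}

Joining P and R on E yields {(38, r, m, q), (38, r, w, z), (38, r, x, m), (38, r, x, u), (38, u, m, q), (38, u, w, z), (38, u, x, m), (38, u, x, u), (38, w, m, q), (38, w, w, z), (38, w, x, m), (38, w, x, u), (38, x, m, q), (38, x, w, z), (38, x, x, m), (38, x, x, u), (38, z, m, q), (38, z, w, z), (38, z, x, m), (38, z, x, u)}.
Filtering on G ≠ x leaves {(38, r, m, q), (38, r, w, z), (38, u, m, q), (38, u, w, z), (38, w, m, q), (38, w, w, z), (38, x, m, q), (38, x, w, z), (38, z, m, q), (38, z, w, z)}.
π[B, E]: project onto (B, E) (5 duplicate(s) eliminated) → {(r, 38), (u, 38), (w, 38), (x, 38), (z, 38)}
Difference: {(r, 38), (u, 38), (w, 38), (x, 38), (z, 38)} with {(a, 20), (d, 6), (p, 19), (r, 30), (u, 23), (y, 21), (y, 38)} → {(r, 38), (u, 38), (w, 38), (x, 38), (z, 38)}
π[E, B]: project onto (E, B) → {(38, r), (38, u), (38, w), (38, x), (38, z)}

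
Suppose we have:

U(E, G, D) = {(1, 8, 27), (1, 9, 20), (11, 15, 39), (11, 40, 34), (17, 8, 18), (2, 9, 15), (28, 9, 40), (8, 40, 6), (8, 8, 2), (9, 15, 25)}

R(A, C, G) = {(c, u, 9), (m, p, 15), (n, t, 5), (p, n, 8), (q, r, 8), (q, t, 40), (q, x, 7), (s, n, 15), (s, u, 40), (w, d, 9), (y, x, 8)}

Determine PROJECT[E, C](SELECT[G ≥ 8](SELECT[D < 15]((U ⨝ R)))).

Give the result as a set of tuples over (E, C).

{(8, n), (8, r), (8, t), (8, u), (8, x)}

U ⋈ R (natural join on G): {(1, 8, 27, p, n), (1, 8, 27, q, r), (1, 8, 27, y, x), (1, 9, 20, c, u), (1, 9, 20, w, d), (11, 15, 39, m, p), (11, 15, 39, s, n), (11, 40, 34, q, t), (11, 40, 34, s, u), (17, 8, 18, p, n), (17, 8, 18, q, r), (17, 8, 18, y, x), (2, 9, 15, c, u), (2, 9, 15, w, d), (28, 9, 40, c, u), (28, 9, 40, w, d), (8, 40, 6, q, t), (8, 40, 6, s, u), (8, 8, 2, p, n), (8, 8, 2, q, r), (8, 8, 2, y, x), (9, 15, 25, m, p), (9, 15, 25, s, n)}
Apply σ_{D < 15}; surviving tuples: {(8, 40, 6, q, t), (8, 40, 6, s, u), (8, 8, 2, p, n), (8, 8, 2, q, r), (8, 8, 2, y, x)}
Apply σ_{G ≥ 8}; surviving tuples: {(8, 40, 6, q, t), (8, 40, 6, s, u), (8, 8, 2, p, n), (8, 8, 2, q, r), (8, 8, 2, y, x)}
π_{E, C} gives {(8, n), (8, r), (8, t), (8, u), (8, x)}.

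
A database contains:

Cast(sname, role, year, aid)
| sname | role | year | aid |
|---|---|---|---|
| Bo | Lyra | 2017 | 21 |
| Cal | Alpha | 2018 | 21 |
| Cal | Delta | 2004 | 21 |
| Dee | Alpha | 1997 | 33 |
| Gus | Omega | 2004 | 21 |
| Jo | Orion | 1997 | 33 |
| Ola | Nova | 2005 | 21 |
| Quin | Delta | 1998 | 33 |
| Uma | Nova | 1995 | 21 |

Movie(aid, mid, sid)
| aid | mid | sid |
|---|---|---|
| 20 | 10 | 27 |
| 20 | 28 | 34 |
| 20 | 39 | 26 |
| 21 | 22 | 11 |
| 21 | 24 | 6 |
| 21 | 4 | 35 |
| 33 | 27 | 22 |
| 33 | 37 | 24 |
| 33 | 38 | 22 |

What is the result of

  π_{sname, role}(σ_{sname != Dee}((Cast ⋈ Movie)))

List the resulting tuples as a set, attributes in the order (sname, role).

{(Bo, Lyra), (Cal, Alpha), (Cal, Delta), (Gus, Omega), (Jo, Orion), (Ola, Nova), (Quin, Delta), (Uma, Nova)}

Joining Cast and Movie on aid yields {(Bo, Lyra, 2017, 21, 22, 11), (Bo, Lyra, 2017, 21, 24, 6), (Bo, Lyra, 2017, 21, 4, 35), (Cal, Alpha, 2018, 21, 22, 11), (Cal, Alpha, 2018, 21, 24, 6), (Cal, Alpha, 2018, 21, 4, 35), (Cal, Delta, 2004, 21, 22, 11), (Cal, Delta, 2004, 21, 24, 6), (Cal, Delta, 2004, 21, 4, 35), (Dee, Alpha, 1997, 33, 27, 22), (Dee, Alpha, 1997, 33, 37, 24), (Dee, Alpha, 1997, 33, 38, 22), (Gus, Omega, 2004, 21, 22, 11), (Gus, Omega, 2004, 21, 24, 6), (Gus, Omega, 2004, 21, 4, 35), (Jo, Orion, 1997, 33, 27, 22), (Jo, Orion, 1997, 33, 37, 24), (Jo, Orion, 1997, 33, 38, 22), (Ola, Nova, 2005, 21, 22, 11), (Ola, Nova, 2005, 21, 24, 6), (Ola, Nova, 2005, 21, 4, 35), (Quin, Delta, 1998, 33, 27, 22), (Quin, Delta, 1998, 33, 37, 24), (Quin, Delta, 1998, 33, 38, 22), (Uma, Nova, 1995, 21, 22, 11), (Uma, Nova, 1995, 21, 24, 6), (Uma, Nova, 1995, 21, 4, 35)}.
Selection sname != Dee: {(Bo, Lyra, 2017, 21, 22, 11), (Bo, Lyra, 2017, 21, 24, 6), (Bo, Lyra, 2017, 21, 4, 35), (Cal, Alpha, 2018, 21, 22, 11), (Cal, Alpha, 2018, 21, 24, 6), (Cal, Alpha, 2018, 21, 4, 35), (Cal, Delta, 2004, 21, 22, 11), (Cal, Delta, 2004, 21, 24, 6), (Cal, Delta, 2004, 21, 4, 35), (Gus, Omega, 2004, 21, 22, 11), (Gus, Omega, 2004, 21, 24, 6), (Gus, Omega, 2004, 21, 4, 35), (Jo, Orion, 1997, 33, 27, 22), (Jo, Orion, 1997, 33, 37, 24), (Jo, Orion, 1997, 33, 38, 22), (Ola, Nova, 2005, 21, 22, 11), (Ola, Nova, 2005, 21, 24, 6), (Ola, Nova, 2005, 21, 4, 35), (Quin, Delta, 1998, 33, 27, 22), (Quin, Delta, 1998, 33, 37, 24), (Quin, Delta, 1998, 33, 38, 22), (Uma, Nova, 1995, 21, 22, 11), (Uma, Nova, 1995, 21, 24, 6), (Uma, Nova, 1995, 21, 4, 35)}
π[sname, role]: project onto (sname, role) (16 duplicate(s) eliminated) → {(Bo, Lyra), (Cal, Alpha), (Cal, Delta), (Gus, Omega), (Jo, Orion), (Ola, Nova), (Quin, Delta), (Uma, Nova)}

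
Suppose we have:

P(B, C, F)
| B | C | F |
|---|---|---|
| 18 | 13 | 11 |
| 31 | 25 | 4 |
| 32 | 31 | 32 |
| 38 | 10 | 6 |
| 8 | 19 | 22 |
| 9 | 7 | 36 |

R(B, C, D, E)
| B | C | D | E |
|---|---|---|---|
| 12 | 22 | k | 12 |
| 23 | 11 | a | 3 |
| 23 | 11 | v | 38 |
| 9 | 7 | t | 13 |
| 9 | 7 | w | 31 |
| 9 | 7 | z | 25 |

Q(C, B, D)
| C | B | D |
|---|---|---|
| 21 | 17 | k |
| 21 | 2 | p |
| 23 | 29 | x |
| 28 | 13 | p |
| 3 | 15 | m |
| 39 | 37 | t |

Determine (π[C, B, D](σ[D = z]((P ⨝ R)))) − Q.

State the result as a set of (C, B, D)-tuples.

{(7, 9, z)}

Joining P and R on B, C yields {(9, 7, 36, t, 13), (9, 7, 36, w, 31), (9, 7, 36, z, 25)}.
Selection D = z: {(9, 7, 36, z, 25)}
π[C, B, D]: project onto (C, B, D) → {(7, 9, z)}
Difference: {(7, 9, z)} with {(21, 17, k), (21, 2, p), (23, 29, x), (28, 13, p), (3, 15, m), (39, 37, t)} → {(7, 9, z)}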